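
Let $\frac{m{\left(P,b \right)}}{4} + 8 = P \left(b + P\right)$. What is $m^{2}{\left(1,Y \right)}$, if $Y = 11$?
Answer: $256$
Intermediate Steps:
$m{\left(P,b \right)} = -32 + 4 P \left(P + b\right)$ ($m{\left(P,b \right)} = -32 + 4 P \left(b + P\right) = -32 + 4 P \left(P + b\right)$)
$m^{2}{\left(1,Y \right)} = \left(-32 + 4 \cdot 1^{2} + 4 \cdot 1 \cdot 11\right)^{2} = \left(-32 + 4 \cdot 1 + 44\right)^{2} = \left(-32 + 4 + 44\right)^{2} = 16^{2} = 256$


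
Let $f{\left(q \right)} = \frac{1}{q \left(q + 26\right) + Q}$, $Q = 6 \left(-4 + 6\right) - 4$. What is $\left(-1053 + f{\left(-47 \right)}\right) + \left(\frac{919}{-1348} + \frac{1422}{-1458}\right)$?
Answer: $- \frac{114580006337}{108642060} \approx -1054.7$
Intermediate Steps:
$Q = 8$ ($Q = 6 \cdot 2 - 4 = 12 - 4 = 8$)
$f{\left(q \right)} = \frac{1}{8 + q \left(26 + q\right)}$ ($f{\left(q \right)} = \frac{1}{q \left(q + 26\right) + 8} = \frac{1}{q \left(26 + q\right) + 8} = \frac{1}{8 + q \left(26 + q\right)}$)
$\left(-1053 + f{\left(-47 \right)}\right) + \left(\frac{919}{-1348} + \frac{1422}{-1458}\right) = \left(-1053 + \frac{1}{8 + \left(-47\right)^{2} + 26 \left(-47\right)}\right) + \left(\frac{919}{-1348} + \frac{1422}{-1458}\right) = \left(-1053 + \frac{1}{8 + 2209 - 1222}\right) + \left(919 \left(- \frac{1}{1348}\right) + 1422 \left(- \frac{1}{1458}\right)\right) = \left(-1053 + \frac{1}{995}\right) - \frac{180931}{109188} = - \frac{1047734}{995} - \frac{180931}{109188} = - \frac{114580006337}{108642060}$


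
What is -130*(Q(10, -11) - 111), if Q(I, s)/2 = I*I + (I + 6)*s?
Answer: 34190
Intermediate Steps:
Q(I, s) = 2*I² + 2*s*(6 + I) (Q(I, s) = 2*(I*I + (I + 6)*s) = 2*(I² + (6 + I)*s) = 2*(I² + s*(6 + I)) = 2*I² + 2*s*(6 + I))
-130*(Q(10, -11) - 111) = -130*((2*10² + 12*(-11) + 2*10*(-11)) - 111) = -130*((2*100 - 132 - 220) - 111) = -130*((200 - 132 - 220) - 111) = -130*(-152 - 111) = -130*(-263) = 34190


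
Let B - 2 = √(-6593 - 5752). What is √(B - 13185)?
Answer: √(-13183 + I*√12345) ≈ 0.4838 + 114.82*I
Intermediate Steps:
B = 2 + I*√12345 (B = 2 + √(-6593 - 5752) = 2 + √(-12345) = 2 + I*√12345 ≈ 2.0 + 111.11*I)
√(B - 13185) = √((2 + I*√12345) - 13185) = √(-13183 + I*√12345)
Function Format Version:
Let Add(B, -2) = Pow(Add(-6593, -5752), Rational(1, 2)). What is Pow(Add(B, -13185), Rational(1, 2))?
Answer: Pow(Add(-13183, Mul(I, Pow(12345, Rational(1, 2)))), Rational(1, 2)) ≈ Add(0.4838, Mul(114.82, I))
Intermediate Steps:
B = Add(2, Mul(I, Pow(12345, Rational(1, 2)))) (B = Add(2, Pow(Add(-6593, -5752), Rational(1, 2))) = Add(2, Pow(-12345, Rational(1, 2))) = Add(2, Mul(I, Pow(12345, Rational(1, 2)))) ≈ Add(2.0000, Mul(111.11, I)))
Pow(Add(B, -13185), Rational(1, 2)) = Pow(Add(Add(2, Mul(I, Pow(12345, Rational(1, 2)))), -13185), Rational(1, 2)) = Pow(Add(-13183, Mul(I, Pow(12345, Rational(1, 2)))), Rational(1, 2))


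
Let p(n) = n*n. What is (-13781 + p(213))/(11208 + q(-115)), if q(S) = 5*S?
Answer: 31588/10633 ≈ 2.9708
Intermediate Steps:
p(n) = n²
(-13781 + p(213))/(11208 + q(-115)) = (-13781 + 213²)/(11208 + 5*(-115)) = (-13781 + 45369)/(11208 - 575) = 31588/10633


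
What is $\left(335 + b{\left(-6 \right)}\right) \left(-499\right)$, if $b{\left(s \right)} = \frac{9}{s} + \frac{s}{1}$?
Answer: $- \frac{326845}{2} \approx -1.6342 \cdot 10^{5}$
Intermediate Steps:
$b{\left(s \right)} = s + \frac{9}{s}$ ($b{\left(s \right)} = \frac{9}{s} + s 1 = \frac{9}{s} + s = s + \frac{9}{s}$)
$\left(335 + b{\left(-6 \right)}\right) \left(-499\right) = \left(335 - \left(6 - \frac{9}{-6}\right)\right) \left(-499\right) = \left(335 + \left(-6 + 9 \left(- \frac{1}{6}\right)\right)\right) \left(-499\right) = \left(335 - \frac{15}{2}\right) \left(-499\right) = \frac{655}{2} \left(-499\right) = - \frac{326845}{2}$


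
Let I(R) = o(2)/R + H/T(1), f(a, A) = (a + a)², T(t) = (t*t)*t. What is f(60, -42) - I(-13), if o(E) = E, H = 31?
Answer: 186799/13 ≈ 14369.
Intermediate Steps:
T(t) = t³ (T(t) = t²*t = t³)
f(a, A) = 4*a² (f(a, A) = (2*a)² = 4*a²)
I(R) = 31 + 2/R (I(R) = 2/R + 31/(1³) = 2/R + 31/1 = 2/R + 31*1 = 2/R + 31 = 31 + 2/R)
f(60, -42) - I(-13) = 4*60² - (31 + 2/(-13)) = 4*3600 - (31 + 2*(-1/13)) = 14400 - (31 - 2/13) = 14400 - 1*401/13 = 14400 - 401/13 = 186799/13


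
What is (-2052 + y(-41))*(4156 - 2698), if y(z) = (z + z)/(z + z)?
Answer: -2990358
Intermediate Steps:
y(z) = 1 (y(z) = (2*z)/((2*z)) = (2*z)*(1/(2*z)) = 1)
(-2052 + y(-41))*(4156 - 2698) = (-2052 + 1)*(4156 - 2698) = -2051*1458 = -2990358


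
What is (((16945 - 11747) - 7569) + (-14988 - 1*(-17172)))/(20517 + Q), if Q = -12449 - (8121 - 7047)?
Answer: -187/6994 ≈ -0.026737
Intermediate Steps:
Q = -13523 (Q = -12449 - 1*1074 = -12449 - 1074 = -13523)
(((16945 - 11747) - 7569) + (-14988 - 1*(-17172)))/(20517 + Q) = (((16945 - 11747) - 7569) + (-14988 - 1*(-17172)))/(20517 - 13523) = ((5198 - 7569) + (-14988 + 17172))/6994 = (-2371 + 2184)*(1/6994) = -187*1/6994 = -187/6994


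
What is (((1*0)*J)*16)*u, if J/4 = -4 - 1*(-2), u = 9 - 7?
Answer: 0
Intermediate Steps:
u = 2
J = -8 (J = 4*(-4 - 1*(-2)) = 4*(-4 + 2) = 4*(-2) = -8)
(((1*0)*J)*16)*u = (((1*0)*(-8))*16)*2 = ((0*(-8))*16)*2 = (0*16)*2 = 0*2 = 0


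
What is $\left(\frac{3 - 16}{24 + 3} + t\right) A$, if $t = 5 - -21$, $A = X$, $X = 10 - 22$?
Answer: $- \frac{2756}{9} \approx -306.22$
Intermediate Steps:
$X = -12$
$A = -12$
$t = 26$ ($t = 5 + 21 = 26$)
$\left(\frac{3 - 16}{24 + 3} + t\right) A = \left(\frac{3 - 16}{24 + 3} + 26\right) \left(-12\right) = \left(- \frac{13}{27} + 26\right) \left(-12\right) = \frac{689}{27} \left(-12\right) = - \frac{2756}{9}$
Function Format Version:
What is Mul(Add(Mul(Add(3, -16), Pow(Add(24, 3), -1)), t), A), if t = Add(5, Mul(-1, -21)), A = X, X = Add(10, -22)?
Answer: Rational(-2756, 9) ≈ -306.22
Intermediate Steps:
X = -12
A = -12
t = 26 (t = Add(5, 21) = 26)
Mul(Add(Mul(Add(3, -16), Pow(Add(24, 3), -1)), t), A) = Mul(Add(Mul(Add(3, -16), Pow(Add(24, 3), -1)), 26), -12) = Mul(Add(Mul(-13, Pow(27, -1)), 26), -12) = Mul(Add(Mul(-13, Rational(1, 27)), 26), -12) = Mul(Add(Rational(-13, 27), 26), -12) = Mul(Rational(689, 27), -12) = Rational(-2756, 9)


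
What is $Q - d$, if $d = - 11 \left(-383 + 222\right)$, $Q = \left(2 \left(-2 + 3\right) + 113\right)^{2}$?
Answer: $11454$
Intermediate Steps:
$Q = 13225$ ($Q = \left(2 \cdot 1 + 113\right)^{2} = \left(2 + 113\right)^{2} = 115^{2} = 13225$)
$d = 1771$ ($d = \left(-11\right) \left(-161\right) = 1771$)
$Q - d = 13225 - 1771 = 11454$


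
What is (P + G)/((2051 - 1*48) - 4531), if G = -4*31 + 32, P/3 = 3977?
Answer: -11839/2528 ≈ -4.6832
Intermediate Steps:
P = 11931 (P = 3*3977 = 11931)
G = -92 (G = -124 + 32 = -92)
(P + G)/((2051 - 1*48) - 4531) = (11931 - 92)/((2051 - 1*48) - 4531) = 11839/((2051 - 48) - 4531) = 11839/(2003 - 4531) = 11839/(-2528) = 11839*(-1/2528) = -11839/2528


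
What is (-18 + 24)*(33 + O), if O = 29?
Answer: 372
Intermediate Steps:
(-18 + 24)*(33 + O) = (-18 + 24)*(33 + 29) = 6*62 = 372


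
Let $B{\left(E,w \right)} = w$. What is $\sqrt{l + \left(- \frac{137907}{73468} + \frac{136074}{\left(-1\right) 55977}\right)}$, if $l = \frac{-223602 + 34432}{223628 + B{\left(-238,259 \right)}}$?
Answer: $\frac{i \sqrt{121345902927105120570978094389}}{153456561717222} \approx 2.27 i$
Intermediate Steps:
$l = - \frac{189170}{223887}$ ($l = \frac{-223602 + 34432}{223628 + 259} = - \frac{189170}{223887} \approx -0.84494$)
$\sqrt{l + \left(- \frac{137907}{73468} + \frac{136074}{\left(-1\right) 55977}\right)} = \sqrt{- \frac{189170}{223887} + \left(- \frac{137907}{73468} + \frac{136074}{\left(-1\right) 55977}\right)} = \sqrt{- \frac{189170}{223887} + \left(\left(-137907\right) \frac{1}{73468} + \frac{136074}{-55977}\right)} = \sqrt{- \frac{189170}{223887} + \left(- \frac{137907}{73468} + 136074 \left(- \frac{1}{55977}\right)\right)} = \sqrt{- \frac{189170}{223887} - \frac{5905568257}{1370839412}} = \sqrt{- \frac{1581501651922999}{306913123434444}} = \frac{i \sqrt{121345902927105120570978094389}}{153456561717222}$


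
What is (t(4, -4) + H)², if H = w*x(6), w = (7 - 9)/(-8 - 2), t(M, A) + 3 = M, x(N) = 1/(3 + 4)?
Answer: 1296/1225 ≈ 1.0580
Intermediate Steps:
x(N) = ⅐ (x(N) = 1/7 = ⅐)
t(M, A) = -3 + M
w = ⅕ (w = -2/(-10) = -2*(-⅒) = ⅕ ≈ 0.20000)
H = 1/35 (H = (⅕)*(⅐) = 1/35 ≈ 0.028571)
(t(4, -4) + H)² = ((-3 + 4) + 1/35)² = (1 + 1/35)² = (36/35)² = 1296/1225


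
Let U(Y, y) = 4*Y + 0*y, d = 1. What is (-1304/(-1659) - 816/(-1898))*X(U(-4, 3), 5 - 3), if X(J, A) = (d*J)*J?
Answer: 490078208/1574391 ≈ 311.28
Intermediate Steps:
U(Y, y) = 4*Y (U(Y, y) = 4*Y + 0 = 4*Y)
X(J, A) = J² (X(J, A) = (1*J)*J = J*J = J²)
(-1304/(-1659) - 816/(-1898))*X(U(-4, 3), 5 - 3) = (-1304/(-1659) - 816/(-1898))*(4*(-4))² = (-1304*(-1/1659) - 816*(-1/1898))*(-16)² = (1304/1659 + 408/949)*256 = (1914368/1574391)*256 = 490078208/1574391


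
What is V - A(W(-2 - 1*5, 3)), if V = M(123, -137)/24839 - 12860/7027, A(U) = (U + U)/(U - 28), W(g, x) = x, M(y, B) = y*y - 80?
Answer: -4294743507/4363591325 ≈ -0.98422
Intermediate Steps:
M(y, B) = -80 + y² (M(y, B) = y² - 80 = -80 + y²)
A(U) = 2*U/(-28 + U) (A(U) = (2*U)/(-28 + U) = 2*U/(-28 + U))
V = -213680217/174543653 (V = (-80 + 123²)/24839 - 12860/7027 = (-80 + 15129)*(1/24839) - 12860*1/7027 = 15049*(1/24839) - 12860/7027 = 15049/24839 - 12860/7027 = -213680217/174543653 ≈ -1.2242)
V - A(W(-2 - 1*5, 3)) = -213680217/174543653 - 2*3/(-28 + 3) = -213680217/174543653 - 2*3/(-25) = -213680217/174543653 - 2*3*(-1)/25 = -213680217/174543653 - 1*(-6/25) = -213680217/174543653 + 6/25 = -4294743507/4363591325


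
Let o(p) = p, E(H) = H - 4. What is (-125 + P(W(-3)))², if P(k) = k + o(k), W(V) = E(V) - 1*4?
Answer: 21609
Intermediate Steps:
E(H) = -4 + H
W(V) = -8 + V (W(V) = (-4 + V) - 1*4 = (-4 + V) - 4 = -8 + V)
P(k) = 2*k (P(k) = k + k = 2*k)
(-125 + P(W(-3)))² = (-125 + 2*(-8 - 3))² = (-125 + 2*(-11))² = (-125 - 22)² = (-147)² = 21609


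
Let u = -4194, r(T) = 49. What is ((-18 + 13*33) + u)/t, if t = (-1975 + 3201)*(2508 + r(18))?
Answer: -3783/3134882 ≈ -0.0012067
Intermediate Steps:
t = 3134882 (t = (-1975 + 3201)*(2508 + 49) = 1226*2557 = 3134882)
((-18 + 13*33) + u)/t = ((-18 + 13*33) - 4194)/3134882 = ((-18 + 429) - 4194)*(1/3134882) = (411 - 4194)*(1/3134882) = -3783*1/3134882 = -3783/3134882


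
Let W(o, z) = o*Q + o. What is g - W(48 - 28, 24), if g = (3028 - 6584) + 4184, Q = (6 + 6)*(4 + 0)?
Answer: -352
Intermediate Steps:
Q = 48 (Q = 12*4 = 48)
g = 628 (g = -3556 + 4184 = 628)
W(o, z) = 49*o (W(o, z) = o*48 + o = 48*o + o = 49*o)
g - W(48 - 28, 24) = 628 - 49*(48 - 28) = 628 - 49*20 = 628 - 1*980 = 628 - 980 = -352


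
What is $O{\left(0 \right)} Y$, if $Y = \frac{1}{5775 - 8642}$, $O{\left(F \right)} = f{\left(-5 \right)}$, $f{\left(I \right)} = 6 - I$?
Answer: $- \frac{11}{2867} \approx -0.0038368$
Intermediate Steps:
$O{\left(F \right)} = 11$ ($O{\left(F \right)} = 6 - -5 = 6 + 5 = 11$)
$Y = - \frac{1}{2867}$ ($Y = \frac{1}{-2867} = - \frac{1}{2867} \approx -0.0003488$)
$O{\left(0 \right)} Y = 11 \left(- \frac{1}{2867}\right) = - \frac{11}{2867}$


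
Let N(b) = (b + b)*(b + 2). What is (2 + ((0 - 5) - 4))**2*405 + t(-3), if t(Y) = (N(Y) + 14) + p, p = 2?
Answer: 19867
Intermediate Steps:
N(b) = 2*b*(2 + b) (N(b) = (2*b)*(2 + b) = 2*b*(2 + b))
t(Y) = 16 + 2*Y*(2 + Y) (t(Y) = (2*Y*(2 + Y) + 14) + 2 = (14 + 2*Y*(2 + Y)) + 2 = 16 + 2*Y*(2 + Y))
(2 + ((0 - 5) - 4))**2*405 + t(-3) = (2 + ((0 - 5) - 4))**2*405 + (16 + 2*(-3)*(2 - 3)) = (2 + (-5 - 4))**2*405 + (16 + 2*(-3)*(-1)) = (2 - 9)**2*405 + (16 + 6) = (-7)**2*405 + 22 = 49*405 + 22 = 19845 + 22 = 19867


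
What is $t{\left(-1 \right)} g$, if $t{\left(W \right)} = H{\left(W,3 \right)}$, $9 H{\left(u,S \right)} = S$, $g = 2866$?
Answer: $\frac{2866}{3} \approx 955.33$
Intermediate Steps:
$H{\left(u,S \right)} = \frac{S}{9}$
$t{\left(W \right)} = \frac{1}{3}$ ($t{\left(W \right)} = \frac{1}{9} \cdot 3 = \frac{1}{3}$)
$t{\left(-1 \right)} g = \frac{1}{3} \cdot 2866 = \frac{2866}{3}$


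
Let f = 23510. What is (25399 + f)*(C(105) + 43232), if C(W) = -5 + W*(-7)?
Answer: 2078241228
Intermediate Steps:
C(W) = -5 - 7*W
(25399 + f)*(C(105) + 43232) = (25399 + 23510)*((-5 - 7*105) + 43232) = 48909*((-5 - 735) + 43232) = 48909*(-740 + 43232) = 48909*42492 = 2078241228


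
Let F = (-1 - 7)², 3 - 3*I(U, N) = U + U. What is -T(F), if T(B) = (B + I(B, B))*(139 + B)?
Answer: -13601/3 ≈ -4533.7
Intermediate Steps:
I(U, N) = 1 - 2*U/3 (I(U, N) = 1 - (U + U)/3 = 1 - 2*U/3)
F = 64 (F = (-8)² = 64)
T(B) = (1 + B/3)*(139 + B) (T(B) = (B + (1 - 2*B/3))*(139 + B) = (1 + B/3)*(139 + B))
-T(F) = -(139 + (⅓)*64² + (142/3)*64) = -(139 + (⅓)*4096 + 9088/3) = -(139 + 4096/3 + 9088/3) = -1*13601/3 = -13601/3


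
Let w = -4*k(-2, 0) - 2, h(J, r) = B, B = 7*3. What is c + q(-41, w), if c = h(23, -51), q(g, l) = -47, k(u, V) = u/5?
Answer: -26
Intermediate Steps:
B = 21
h(J, r) = 21
k(u, V) = u/5 (k(u, V) = u*(⅕) = u/5)
w = -⅖ (w = -4*(-2)/5 - 2 = -4*(-⅖) - 2 = 8/5 - 2 = -⅖ ≈ -0.40000)
c = 21
c + q(-41, w) = 21 - 47 = -26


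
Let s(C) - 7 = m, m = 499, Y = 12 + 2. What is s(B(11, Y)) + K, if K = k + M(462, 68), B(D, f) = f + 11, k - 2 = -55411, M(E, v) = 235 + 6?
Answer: -54662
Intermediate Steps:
Y = 14
M(E, v) = 241
k = -55409 (k = 2 - 55411 = -55409)
B(D, f) = 11 + f
s(C) = 506 (s(C) = 7 + 499 = 506)
K = -55168 (K = -55409 + 241 = -55168)
s(B(11, Y)) + K = 506 - 55168 = -54662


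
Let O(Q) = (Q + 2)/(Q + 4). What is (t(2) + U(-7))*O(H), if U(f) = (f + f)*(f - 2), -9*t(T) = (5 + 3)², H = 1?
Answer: 214/3 ≈ 71.333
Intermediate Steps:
t(T) = -64/9 (t(T) = -(5 + 3)²/9 = -⅑*8² = -⅑*64 = -64/9)
U(f) = 2*f*(-2 + f) (U(f) = (2*f)*(-2 + f) = 2*f*(-2 + f))
O(Q) = (2 + Q)/(4 + Q)
(t(2) + U(-7))*O(H) = (-64/9 + 2*(-7)*(-2 - 7))*((2 + 1)/(4 + 1)) = (-64/9 + 2*(-7)*(-9))*(3/5) = (-64/9 + 126)*((⅕)*3) = (1070/9)*(⅗) = 214/3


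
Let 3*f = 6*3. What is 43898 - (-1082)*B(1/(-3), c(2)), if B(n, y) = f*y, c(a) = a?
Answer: 56882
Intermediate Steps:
f = 6 (f = (6*3)/3 = (⅓)*18 = 6)
B(n, y) = 6*y
43898 - (-1082)*B(1/(-3), c(2)) = 43898 - (-1082)*6*2 = 43898 - (-1082)*12 = 43898 - 1*(-12984) = 43898 + 12984 = 56882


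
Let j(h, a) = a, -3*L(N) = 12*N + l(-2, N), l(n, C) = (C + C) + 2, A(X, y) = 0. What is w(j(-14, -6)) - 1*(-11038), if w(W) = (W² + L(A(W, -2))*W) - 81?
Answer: 10997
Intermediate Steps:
l(n, C) = 2 + 2*C (l(n, C) = 2*C + 2 = 2 + 2*C)
L(N) = -⅔ - 14*N/3 (L(N) = -(12*N + (2 + 2*N))/3 = -(2 + 14*N)/3 = -⅔ - 14*N/3)
w(W) = -81 + W² - 2*W/3 (w(W) = (W² + (-⅔ - 14/3*0)*W) - 81 = (W² + (-⅔ + 0)*W) - 81 = (W² - 2*W/3) - 81 = -81 + W² - 2*W/3)
w(j(-14, -6)) - 1*(-11038) = (-81 + (-6)² - ⅔*(-6)) - 1*(-11038) = (-81 + 36 + 4) + 11038 = -41 + 11038 = 10997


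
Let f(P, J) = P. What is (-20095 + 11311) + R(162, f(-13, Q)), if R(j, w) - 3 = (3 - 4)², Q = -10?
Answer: -8780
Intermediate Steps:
R(j, w) = 4 (R(j, w) = 3 + (3 - 4)² = 3 + (-1)² = 3 + 1 = 4)
(-20095 + 11311) + R(162, f(-13, Q)) = (-20095 + 11311) + 4 = -8784 + 4 = -8780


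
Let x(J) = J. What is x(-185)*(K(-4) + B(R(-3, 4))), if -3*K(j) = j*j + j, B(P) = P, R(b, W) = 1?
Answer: 555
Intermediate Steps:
K(j) = -j/3 - j²/3 (K(j) = -(j*j + j)/3 = -(j² + j)/3 = -(j + j²)/3 = -j/3 - j²/3)
x(-185)*(K(-4) + B(R(-3, 4))) = -185*(-⅓*(-4)*(1 - 4) + 1) = -185*(-⅓*(-4)*(-3) + 1) = -185*(-4 + 1) = -185*(-3) = 555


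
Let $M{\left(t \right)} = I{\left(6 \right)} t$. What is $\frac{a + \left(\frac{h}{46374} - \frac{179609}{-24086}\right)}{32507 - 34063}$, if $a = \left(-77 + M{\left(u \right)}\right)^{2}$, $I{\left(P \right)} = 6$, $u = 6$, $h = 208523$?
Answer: $- \frac{472742108107}{434499059796} \approx -1.088$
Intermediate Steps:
$M{\left(t \right)} = 6 t$
$a = 1681$ ($a = \left(-77 + 6 \cdot 6\right)^{2} = \left(-77 + 36\right)^{2} = \left(-41\right)^{2} = 1681$)
$\frac{a + \left(\frac{h}{46374} - \frac{179609}{-24086}\right)}{32507 - 34063} = \frac{1681 + \left(\frac{208523}{46374} - \frac{179609}{-24086}\right)}{32507 - 34063} = \frac{1681 + \left(208523 \cdot \frac{1}{46374} - - \frac{179609}{24086}\right)}{-1556} = \left(1681 + \left(\frac{208523}{46374} + \frac{179609}{24086}\right)\right) \left(- \frac{1}{1556}\right) = \left(1681 + \frac{3337918186}{279241041}\right) \left(- \frac{1}{1556}\right) = \frac{472742108107}{279241041} \left(- \frac{1}{1556}\right) = - \frac{472742108107}{434499059796}$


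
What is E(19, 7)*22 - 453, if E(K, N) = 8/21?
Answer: -9337/21 ≈ -444.62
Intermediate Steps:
E(K, N) = 8/21 (E(K, N) = 8*(1/21) = 8/21)
E(19, 7)*22 - 453 = (8/21)*22 - 453 = 176/21 - 453 = -9337/21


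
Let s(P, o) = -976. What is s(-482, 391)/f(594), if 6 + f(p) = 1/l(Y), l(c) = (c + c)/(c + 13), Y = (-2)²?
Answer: 7808/31 ≈ 251.87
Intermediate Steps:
Y = 4
l(c) = 2*c/(13 + c) (l(c) = (2*c)/(13 + c) = 2*c/(13 + c))
f(p) = -31/8 (f(p) = -6 + 1/(2*4/(13 + 4)) = -6 + 1/(2*4/17) = -6 + 1/(2*4*(1/17)) = -6 + 1/(8/17) = -6 + 17/8 = -31/8)
s(-482, 391)/f(594) = -976/(-31/8) = -976*(-8/31) = 7808/31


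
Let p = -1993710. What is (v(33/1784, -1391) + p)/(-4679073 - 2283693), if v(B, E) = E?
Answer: 1995101/6962766 ≈ 0.28654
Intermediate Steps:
(v(33/1784, -1391) + p)/(-4679073 - 2283693) = (-1391 - 1993710)/(-4679073 - 2283693) = -1995101/(-6962766) = -1995101*(-1/6962766) = 1995101/6962766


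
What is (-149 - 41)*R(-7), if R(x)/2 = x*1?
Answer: 2660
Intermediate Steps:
R(x) = 2*x (R(x) = 2*(x*1) = 2*x)
(-149 - 41)*R(-7) = (-149 - 41)*(2*(-7)) = -190*(-14) = 2660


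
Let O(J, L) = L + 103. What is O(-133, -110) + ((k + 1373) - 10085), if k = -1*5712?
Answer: -14431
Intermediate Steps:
O(J, L) = 103 + L
k = -5712
O(-133, -110) + ((k + 1373) - 10085) = (103 - 110) + ((-5712 + 1373) - 10085) = -7 + (-4339 - 10085) = -7 - 14424 = -14431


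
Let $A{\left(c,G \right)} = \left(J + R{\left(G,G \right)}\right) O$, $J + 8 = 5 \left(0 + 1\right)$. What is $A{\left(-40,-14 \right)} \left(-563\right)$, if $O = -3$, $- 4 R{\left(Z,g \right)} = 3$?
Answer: $- \frac{25335}{4} \approx -6333.8$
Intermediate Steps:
$R{\left(Z,g \right)} = - \frac{3}{4}$ ($R{\left(Z,g \right)} = \left(- \frac{1}{4}\right) 3 = - \frac{3}{4}$)
$J = -3$ ($J = -8 + 5 \left(0 + 1\right) = -8 + 5 \cdot 1 = -8 + 5 = -3$)
$A{\left(c,G \right)} = \frac{45}{4}$ ($A{\left(c,G \right)} = \left(-3 - \frac{3}{4}\right) \left(-3\right) = \left(- \frac{15}{4}\right) \left(-3\right) = \frac{45}{4}$)
$A{\left(-40,-14 \right)} \left(-563\right) = \frac{45}{4} \left(-563\right) = - \frac{25335}{4}$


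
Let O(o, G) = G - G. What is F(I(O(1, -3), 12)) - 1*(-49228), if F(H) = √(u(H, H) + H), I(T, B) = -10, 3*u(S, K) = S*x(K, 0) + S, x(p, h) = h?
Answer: 49228 + 2*I*√30/3 ≈ 49228.0 + 3.6515*I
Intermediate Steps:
O(o, G) = 0
u(S, K) = S/3 (u(S, K) = (S*0 + S)/3 = (0 + S)/3 = S/3)
F(H) = 2*√3*√H/3 (F(H) = √(H/3 + H) = √(4*H/3) = 2*√3*√H/3)
F(I(O(1, -3), 12)) - 1*(-49228) = 2*√3*√(-10)/3 - 1*(-49228) = 2*√3*(I*√10)/3 + 49228 = 2*I*√30/3 + 49228 = 49228 + 2*I*√30/3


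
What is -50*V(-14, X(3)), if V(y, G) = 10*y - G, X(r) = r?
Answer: 7150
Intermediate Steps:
V(y, G) = -G + 10*y
-50*V(-14, X(3)) = -50*(-1*3 + 10*(-14)) = -50*(-3 - 140) = -50*(-143) = 7150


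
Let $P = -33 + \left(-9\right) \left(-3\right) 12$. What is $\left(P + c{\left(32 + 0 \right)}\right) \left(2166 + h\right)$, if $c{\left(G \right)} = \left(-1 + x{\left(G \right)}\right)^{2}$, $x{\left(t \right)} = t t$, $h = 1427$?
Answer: $3761224260$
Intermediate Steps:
$P = 291$ ($P = -33 + 27 \cdot 12 = -33 + 324 = 291$)
$x{\left(t \right)} = t^{2}$
$c{\left(G \right)} = \left(-1 + G^{2}\right)^{2}$
$\left(P + c{\left(32 + 0 \right)}\right) \left(2166 + h\right) = \left(291 + \left(-1 + \left(32 + 0\right)^{2}\right)^{2}\right) \left(2166 + 1427\right) = \left(291 + \left(-1 + 32^{2}\right)^{2}\right) 3593 = \left(291 + \left(-1 + 1024\right)^{2}\right) 3593 = \left(291 + 1023^{2}\right) 3593 = \left(291 + 1046529\right) 3593 = 1046820 \cdot 3593 = 3761224260$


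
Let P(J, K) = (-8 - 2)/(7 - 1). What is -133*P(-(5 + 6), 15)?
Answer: 665/3 ≈ 221.67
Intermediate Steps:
P(J, K) = -5/3 (P(J, K) = -10/6 = -10*⅙ = -5/3)
-133*P(-(5 + 6), 15) = -133*(-5/3) = 665/3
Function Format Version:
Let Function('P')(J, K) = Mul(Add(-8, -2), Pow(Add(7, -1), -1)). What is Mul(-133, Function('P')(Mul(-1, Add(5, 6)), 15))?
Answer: Rational(665, 3) ≈ 221.67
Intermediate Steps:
Function('P')(J, K) = Rational(-5, 3) (Function('P')(J, K) = Mul(-10, Pow(6, -1)) = Mul(-10, Rational(1, 6)) = Rational(-5, 3))
Mul(-133, Function('P')(Mul(-1, Add(5, 6)), 15)) = Mul(-133, Rational(-5, 3)) = Rational(665, 3)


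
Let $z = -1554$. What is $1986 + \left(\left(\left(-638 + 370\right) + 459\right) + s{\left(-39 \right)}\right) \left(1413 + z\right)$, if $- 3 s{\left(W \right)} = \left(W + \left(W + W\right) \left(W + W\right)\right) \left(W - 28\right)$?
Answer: $-19060650$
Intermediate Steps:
$s{\left(W \right)} = - \frac{\left(-28 + W\right) \left(W + 4 W^{2}\right)}{3}$ ($s{\left(W \right)} = - \frac{\left(W + \left(W + W\right) \left(W + W\right)\right) \left(W - 28\right)}{3} = - \frac{\left(W + 2 W 2 W\right) \left(-28 + W\right)}{3} = - \frac{\left(W + 4 W^{2}\right) \left(-28 + W\right)}{3} = - \frac{\left(-28 + W\right) \left(W + 4 W^{2}\right)}{3}$)
$1986 + \left(\left(\left(-638 + 370\right) + 459\right) + s{\left(-39 \right)}\right) \left(1413 + z\right) = 1986 + \left(\left(\left(-638 + 370\right) + 459\right) + \frac{1}{3} \left(-39\right) \left(28 - 4 \left(-39\right)^{2} + 111 \left(-39\right)\right)\right) \left(1413 - 1554\right) = 1986 + \left(\left(-268 + 459\right) + \frac{1}{3} \left(-39\right) \left(28 - 6084 - 4329\right)\right) \left(-141\right) = 1986 + \left(191 + \frac{1}{3} \left(-39\right) \left(28 - 6084 - 4329\right)\right) \left(-141\right) = 1986 + \left(191 + \frac{1}{3} \left(-39\right) \left(-10385\right)\right) \left(-141\right) = 1986 + \left(191 + 135005\right) \left(-141\right) = 1986 + 135196 \left(-141\right) = 1986 - 19062636 = -19060650$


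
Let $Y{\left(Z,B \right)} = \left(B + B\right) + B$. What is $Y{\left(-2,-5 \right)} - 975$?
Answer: $-990$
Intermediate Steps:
$Y{\left(Z,B \right)} = 3 B$ ($Y{\left(Z,B \right)} = 2 B + B = 3 B$)
$Y{\left(-2,-5 \right)} - 975 = 3 \left(-5\right) - 975 = -15 - 975 = -990$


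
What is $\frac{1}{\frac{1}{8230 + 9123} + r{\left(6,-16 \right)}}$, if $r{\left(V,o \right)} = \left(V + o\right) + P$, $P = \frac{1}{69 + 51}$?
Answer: $- \frac{2082360}{20806127} \approx -0.10008$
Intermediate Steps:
$P = \frac{1}{120} \approx 0.0083333$
$r{\left(V,o \right)} = \frac{1}{120} + V + o$ ($r{\left(V,o \right)} = \left(V + o\right) + \frac{1}{120} = \frac{1}{120} + V + o$)
$\frac{1}{\frac{1}{8230 + 9123} + r{\left(6,-16 \right)}} = \frac{1}{\frac{1}{8230 + 9123} + \left(\frac{1}{120} + 6 - 16\right)} = \frac{1}{\frac{1}{17353} - \frac{1199}{120}} = \frac{1}{- \frac{20806127}{2082360}} = - \frac{2082360}{20806127}$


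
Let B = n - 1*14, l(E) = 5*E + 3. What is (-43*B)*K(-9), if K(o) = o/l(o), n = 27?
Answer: -1677/14 ≈ -119.79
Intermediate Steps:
l(E) = 3 + 5*E
B = 13 (B = 27 - 1*14 = 27 - 14 = 13)
K(o) = o/(3 + 5*o)
(-43*B)*K(-9) = (-43*13)*(-9/(3 + 5*(-9))) = -(-5031)/(3 - 45) = -(-5031)/(-42) = -(-5031)*(-1)/42 = -559*3/14 = -1677/14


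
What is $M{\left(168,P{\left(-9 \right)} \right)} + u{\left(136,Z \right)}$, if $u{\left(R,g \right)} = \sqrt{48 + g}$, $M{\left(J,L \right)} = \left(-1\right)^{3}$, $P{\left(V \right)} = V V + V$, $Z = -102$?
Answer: $-1 + 3 i \sqrt{6} \approx -1.0 + 7.3485 i$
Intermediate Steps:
$P{\left(V \right)} = V + V^{2}$ ($P{\left(V \right)} = V^{2} + V = V + V^{2}$)
$M{\left(J,L \right)} = -1$
$M{\left(168,P{\left(-9 \right)} \right)} + u{\left(136,Z \right)} = -1 + \sqrt{48 - 102} = -1 + \sqrt{-54} = -1 + 3 i \sqrt{6}$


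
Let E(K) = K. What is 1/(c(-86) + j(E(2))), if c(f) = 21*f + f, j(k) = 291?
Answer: -1/1601 ≈ -0.00062461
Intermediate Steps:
c(f) = 22*f
1/(c(-86) + j(E(2))) = 1/(22*(-86) + 291) = 1/(-1892 + 291) = 1/(-1601) = -1/1601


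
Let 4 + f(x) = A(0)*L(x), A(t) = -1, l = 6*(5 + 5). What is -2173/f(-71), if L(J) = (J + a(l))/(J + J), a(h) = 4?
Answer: 308566/635 ≈ 485.93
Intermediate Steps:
l = 60 (l = 6*10 = 60)
L(J) = (4 + J)/(2*J) (L(J) = (J + 4)/(J + J) = (4 + J)/((2*J)) = (4 + J)*(1/(2*J)) = (4 + J)/(2*J))
f(x) = -4 - (4 + x)/(2*x)
-2173/f(-71) = -2173/(-9/2 - 2/(-71)) = -2173/(-9/2 - 2*(-1/71)) = -2173/(-9/2 + 2/71) = -2173/(-635/142) = -2173*(-142/635) = 308566/635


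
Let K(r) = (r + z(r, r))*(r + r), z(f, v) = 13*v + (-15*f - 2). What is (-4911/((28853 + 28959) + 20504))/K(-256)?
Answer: 4911/10184839168 ≈ 4.8219e-7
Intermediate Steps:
z(f, v) = -2 - 15*f + 13*v (z(f, v) = 13*v + (-2 - 15*f) = -2 - 15*f + 13*v)
K(r) = 2*r*(-2 - r) (K(r) = (r + (-2 - 15*r + 13*r))*(r + r) = (r + (-2 - 2*r))*(2*r) = (-2 - r)*(2*r) = 2*r*(-2 - r))
(-4911/((28853 + 28959) + 20504))/K(-256) = (-4911/((28853 + 28959) + 20504))/((2*(-256)*(-2 - 1*(-256)))) = (-4911/(57812 + 20504))/((2*(-256)*(-2 + 256))) = (-4911/78316)/((2*(-256)*254)) = -4911*1/78316/(-130048) = -4911/78316*(-1/130048) = 4911/10184839168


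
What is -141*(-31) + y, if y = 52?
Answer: 4423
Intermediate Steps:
-141*(-31) + y = -141*(-31) + 52 = 4371 + 52 = 4423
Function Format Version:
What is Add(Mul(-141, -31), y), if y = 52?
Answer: 4423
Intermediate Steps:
Add(Mul(-141, -31), y) = Add(Mul(-141, -31), 52) = Add(4371, 52) = 4423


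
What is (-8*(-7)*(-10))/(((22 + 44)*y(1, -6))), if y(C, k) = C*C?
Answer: -280/33 ≈ -8.4848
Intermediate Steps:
y(C, k) = C²
(-8*(-7)*(-10))/(((22 + 44)*y(1, -6))) = (-8*(-7)*(-10))/(((22 + 44)*1²)) = (56*(-10))/((66*1)) = -560/66 = -560*1/66 = -280/33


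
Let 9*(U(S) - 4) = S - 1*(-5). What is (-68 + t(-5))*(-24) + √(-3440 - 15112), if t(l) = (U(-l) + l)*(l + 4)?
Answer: 4904/3 + 2*I*√4638 ≈ 1634.7 + 136.21*I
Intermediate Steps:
U(S) = 41/9 + S/9 (U(S) = 4 + (S - 1*(-5))/9 = 4 + (S + 5)/9 = 4 + (5 + S)/9 = 4 + (5/9 + S/9) = 41/9 + S/9)
t(l) = (4 + l)*(41/9 + 8*l/9) (t(l) = ((41/9 + (-l)/9) + l)*(l + 4) = ((41/9 - l/9) + l)*(4 + l) = (41/9 + 8*l/9)*(4 + l) = (4 + l)*(41/9 + 8*l/9))
(-68 + t(-5))*(-24) + √(-3440 - 15112) = (-68 + (164/9 + (8/9)*(-5)² + (73/9)*(-5)))*(-24) + √(-3440 - 15112) = (-68 + (164/9 + (8/9)*25 - 365/9))*(-24) + √(-18552) = (-68 + (164/9 + 200/9 - 365/9))*(-24) + 2*I*√4638 = (-68 - ⅑)*(-24) + 2*I*√4638 = -613/9*(-24) + 2*I*√4638 = 4904/3 + 2*I*√4638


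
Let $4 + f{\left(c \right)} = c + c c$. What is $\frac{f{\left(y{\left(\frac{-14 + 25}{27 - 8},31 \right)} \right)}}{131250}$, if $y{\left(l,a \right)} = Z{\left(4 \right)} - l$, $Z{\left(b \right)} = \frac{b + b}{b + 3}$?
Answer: $- \frac{27578}{1160840625} \approx -2.3757 \cdot 10^{-5}$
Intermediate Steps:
$Z{\left(b \right)} = \frac{2 b}{3 + b}$
$y{\left(l,a \right)} = \frac{8}{7} - l$ ($y{\left(l,a \right)} = 2 \cdot 4 \frac{1}{3 + 4} - l = 2 \cdot 4 \cdot \frac{1}{7} - l = \frac{8}{7} - l$)
$f{\left(c \right)} = -4 + c + c^{2}$ ($f{\left(c \right)} = -4 + \left(c + c c\right) = -4 + \left(c + c^{2}\right) = -4 + c + c^{2}$)
$\frac{f{\left(y{\left(\frac{-14 + 25}{27 - 8},31 \right)} \right)}}{131250} = \frac{-4 + \left(\frac{8}{7} - \frac{-14 + 25}{27 - 8}\right) + \left(\frac{8}{7} - \frac{-14 + 25}{27 - 8}\right)^{2}}{131250} = \left(-4 + \left(\frac{8}{7} - \frac{11}{19}\right) + \left(\frac{8}{7} - \frac{11}{19}\right)^{2}\right) \frac{1}{131250} = \left(-4 + \frac{75}{133} + \left(\frac{75}{133}\right)^{2}\right) \frac{1}{131250} = \left(-4 + \frac{75}{133} + \frac{5625}{17689}\right) \frac{1}{131250} = \left(- \frac{55156}{17689}\right) \frac{1}{131250} = - \frac{27578}{1160840625}$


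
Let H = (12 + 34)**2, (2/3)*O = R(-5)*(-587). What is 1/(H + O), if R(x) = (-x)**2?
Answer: -2/39793 ≈ -5.0260e-5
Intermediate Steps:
R(x) = x**2
O = -44025/2 (O = 3*((-5)**2*(-587))/2 = 3*(25*(-587))/2 = (3/2)*(-14675) = -44025/2 ≈ -22013.)
H = 2116 (H = 46**2 = 2116)
1/(H + O) = 1/(2116 - 44025/2) = 1/(-39793/2) = -2/39793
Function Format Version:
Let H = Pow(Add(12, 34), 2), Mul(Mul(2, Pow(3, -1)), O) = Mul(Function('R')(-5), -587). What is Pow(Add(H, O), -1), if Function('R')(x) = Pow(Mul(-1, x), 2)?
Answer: Rational(-2, 39793) ≈ -5.0260e-5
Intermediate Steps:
Function('R')(x) = Pow(x, 2)
O = Rational(-44025, 2) (O = Mul(Rational(3, 2), Mul(Pow(-5, 2), -587)) = Mul(Rational(3, 2), Mul(25, -587)) = Mul(Rational(3, 2), -14675) = Rational(-44025, 2) ≈ -22013.)
H = 2116 (H = Pow(46, 2) = 2116)
Pow(Add(H, O), -1) = Pow(Add(2116, Rational(-44025, 2)), -1) = Pow(Rational(-39793, 2), -1) = Rational(-2, 39793)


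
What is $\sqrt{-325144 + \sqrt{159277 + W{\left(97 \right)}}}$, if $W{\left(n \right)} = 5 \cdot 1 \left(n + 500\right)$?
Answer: $\sqrt{-325144 + \sqrt{162262}} \approx 569.86 i$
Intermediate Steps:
$W{\left(n \right)} = 2500 + 5 n$ ($W{\left(n \right)} = 5 \left(500 + n\right) = 2500 + 5 n$)
$\sqrt{-325144 + \sqrt{159277 + W{\left(97 \right)}}} = \sqrt{-325144 + \sqrt{159277 + \left(2500 + 5 \cdot 97\right)}} = \sqrt{-325144 + \sqrt{159277 + \left(2500 + 485\right)}} = \sqrt{-325144 + \sqrt{159277 + 2985}} = \sqrt{-325144 + \sqrt{162262}}$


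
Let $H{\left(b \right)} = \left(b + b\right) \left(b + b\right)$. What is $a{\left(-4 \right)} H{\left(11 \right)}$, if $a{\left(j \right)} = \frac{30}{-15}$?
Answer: $-968$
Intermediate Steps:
$a{\left(j \right)} = -2$ ($a{\left(j \right)} = 30 \left(- \frac{1}{15}\right) = -2$)
$H{\left(b \right)} = 4 b^{2}$ ($H{\left(b \right)} = 2 b 2 b = 4 b^{2}$)
$a{\left(-4 \right)} H{\left(11 \right)} = - 2 \cdot 4 \cdot 11^{2} = - 2 \cdot 4 \cdot 121 = \left(-2\right) 484 = -968$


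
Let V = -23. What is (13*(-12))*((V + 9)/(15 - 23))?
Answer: -273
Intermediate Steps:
(13*(-12))*((V + 9)/(15 - 23)) = (13*(-12))*((-23 + 9)/(15 - 23)) = -(-2184)/(-8) = -(-2184)*(-1)/8 = -156*7/4 = -273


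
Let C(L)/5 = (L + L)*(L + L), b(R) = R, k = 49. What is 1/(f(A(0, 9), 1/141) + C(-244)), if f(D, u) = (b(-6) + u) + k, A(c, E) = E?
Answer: 141/167897584 ≈ 8.3980e-7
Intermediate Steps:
C(L) = 20*L² (C(L) = 5*((L + L)*(L + L)) = 5*((2*L)*(2*L)) = 5*(4*L²) = 20*L²)
f(D, u) = 43 + u (f(D, u) = (-6 + u) + 49 = 43 + u)
1/(f(A(0, 9), 1/141) + C(-244)) = 1/((43 + 1/141) + 20*(-244)²) = 1/((43 + 1/141) + 20*59536) = 1/(6064/141 + 1190720) = 1/(167897584/141) = 141/167897584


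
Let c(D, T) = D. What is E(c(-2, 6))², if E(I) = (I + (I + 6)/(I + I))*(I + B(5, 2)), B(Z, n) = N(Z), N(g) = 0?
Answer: 36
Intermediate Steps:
B(Z, n) = 0
E(I) = I*(I + (6 + I)/(2*I)) (E(I) = (I + (I + 6)/(I + I))*(I + 0) = (I + (6 + I)/((2*I)))*I = (I + (6 + I)*(1/(2*I)))*I = (I + (6 + I)/(2*I))*I = I*(I + (6 + I)/(2*I)))
E(c(-2, 6))² = (3 + (-2)² + (½)*(-2))² = (3 + 4 - 1)² = 6² = 36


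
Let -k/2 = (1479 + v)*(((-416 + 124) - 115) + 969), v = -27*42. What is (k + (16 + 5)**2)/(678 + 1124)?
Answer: -387339/1802 ≈ -214.95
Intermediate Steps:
v = -1134
k = -387780 (k = -2*(1479 - 1134)*(((-416 + 124) - 115) + 969) = -690*((-292 - 115) + 969) = -690*(-407 + 969) = -690*562 = -2*193890 = -387780)
(k + (16 + 5)**2)/(678 + 1124) = (-387780 + (16 + 5)**2)/(678 + 1124) = (-387780 + 21**2)/1802 = (-387780 + 441)*(1/1802) = -387339*1/1802 = -387339/1802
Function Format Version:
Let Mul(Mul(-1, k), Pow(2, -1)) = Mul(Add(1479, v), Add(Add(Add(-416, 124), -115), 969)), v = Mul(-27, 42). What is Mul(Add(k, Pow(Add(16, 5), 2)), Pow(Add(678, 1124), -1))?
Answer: Rational(-387339, 1802) ≈ -214.95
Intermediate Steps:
v = -1134
k = -387780 (k = Mul(-2, Mul(Add(1479, -1134), Add(Add(Add(-416, 124), -115), 969))) = Mul(-2, Mul(345, Add(Add(-292, -115), 969))) = Mul(-2, Mul(345, Add(-407, 969))) = Mul(-2, Mul(345, 562)) = Mul(-2, 193890) = -387780)
Mul(Add(k, Pow(Add(16, 5), 2)), Pow(Add(678, 1124), -1)) = Mul(Add(-387780, Pow(Add(16, 5), 2)), Pow(Add(678, 1124), -1)) = Mul(Add(-387780, Pow(21, 2)), Pow(1802, -1)) = Mul(Add(-387780, 441), Rational(1, 1802)) = Mul(-387339, Rational(1, 1802)) = Rational(-387339, 1802)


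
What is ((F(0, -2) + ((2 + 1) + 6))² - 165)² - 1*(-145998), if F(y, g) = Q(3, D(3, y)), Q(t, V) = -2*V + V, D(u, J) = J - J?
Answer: 153054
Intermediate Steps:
D(u, J) = 0
Q(t, V) = -V
F(y, g) = 0 (F(y, g) = -1*0 = 0)
((F(0, -2) + ((2 + 1) + 6))² - 165)² - 1*(-145998) = ((0 + ((2 + 1) + 6))² - 165)² - 1*(-145998) = ((0 + (3 + 6))² - 165)² + 145998 = ((0 + 9)² - 165)² + 145998 = (9² - 165)² + 145998 = (81 - 165)² + 145998 = (-84)² + 145998 = 7056 + 145998 = 153054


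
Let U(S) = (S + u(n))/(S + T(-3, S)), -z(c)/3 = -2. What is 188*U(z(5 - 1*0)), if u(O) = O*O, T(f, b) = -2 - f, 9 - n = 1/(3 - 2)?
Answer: 1880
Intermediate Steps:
z(c) = 6 (z(c) = -3*(-2) = 6)
n = 8 (n = 9 - 1/(3 - 2) = 9 - 1/1 = 9 - 1*1 = 9 - 1 = 8)
u(O) = O²
U(S) = (64 + S)/(1 + S) (U(S) = (S + 8²)/(S + (-2 - 1*(-3))) = (S + 64)/(S + (-2 + 3)) = (64 + S)/(S + 1) = (64 + S)/(1 + S))
188*U(z(5 - 1*0)) = 188*((64 + 6)/(1 + 6)) = 188*(70/7) = 188*((⅐)*70) = 188*10 = 1880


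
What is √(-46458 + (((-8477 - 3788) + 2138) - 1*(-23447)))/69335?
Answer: 3*I*√3682/69335 ≈ 0.0026255*I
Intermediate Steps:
√(-46458 + (((-8477 - 3788) + 2138) - 1*(-23447)))/69335 = √(-46458 + ((-12265 + 2138) + 23447))*(1/69335) = √(-46458 + (-10127 + 23447))*(1/69335) = √(-46458 + 13320)*(1/69335) = √(-33138)*(1/69335) = (3*I*√3682)*(1/69335) = 3*I*√3682/69335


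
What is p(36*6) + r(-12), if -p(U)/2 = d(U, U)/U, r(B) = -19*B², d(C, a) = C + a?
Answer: -2740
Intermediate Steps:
p(U) = -4 (p(U) = -2*(U + U)/U = -2*2*U/U = -2*2 = -4)
p(36*6) + r(-12) = -4 - 19*(-12)² = -4 - 19*144 = -4 - 2736 = -2740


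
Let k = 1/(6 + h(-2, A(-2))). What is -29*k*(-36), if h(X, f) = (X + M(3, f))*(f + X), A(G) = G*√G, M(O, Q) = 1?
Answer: 116 - 29*I*√2 ≈ 116.0 - 41.012*I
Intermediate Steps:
A(G) = G^(3/2)
h(X, f) = (1 + X)*(X + f) (h(X, f) = (X + 1)*(f + X) = (1 + X)*(X + f))
k = 1/(8 + 2*I*√2) (k = 1/(6 + (-2 + (-2)^(3/2) + (-2)² - (-4)*I*√2)) = 1/(6 + (-2 - 2*I*√2 + 4 - (-4)*I*√2)) = 1/(6 + (-2 - 2*I*√2 + 4 + 4*I*√2)) = 1/(6 + (2 + 2*I*√2)) = 1/(8 + 2*I*√2) ≈ 0.11111 - 0.039284*I)
-29*k*(-36) = -29*(⅑ - I*√2/36)*(-36) = (-29/9 + 29*I*√2/36)*(-36) = 116 - 29*I*√2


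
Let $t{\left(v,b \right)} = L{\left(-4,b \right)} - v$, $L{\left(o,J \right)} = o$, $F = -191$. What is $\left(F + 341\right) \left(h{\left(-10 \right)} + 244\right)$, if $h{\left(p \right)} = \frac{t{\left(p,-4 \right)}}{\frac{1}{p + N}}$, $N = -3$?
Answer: $24900$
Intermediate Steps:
$t{\left(v,b \right)} = -4 - v$
$h{\left(p \right)} = \left(-4 - p\right) \left(-3 + p\right)$ ($h{\left(p \right)} = \frac{-4 - p}{\frac{1}{p - 3}} = \frac{-4 - p}{\frac{1}{-3 + p}} = \left(-4 - p\right) \left(-3 + p\right)$)
$\left(F + 341\right) \left(h{\left(-10 \right)} + 244\right) = \left(-191 + 341\right) \left(\left(12 - -10 - \left(-10\right)^{2}\right) + 244\right) = 150 \left(\left(12 + 10 - 100\right) + 244\right) = 150 \left(-78 + 244\right) = 150 \cdot 166 = 24900$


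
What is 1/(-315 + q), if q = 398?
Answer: 1/83 ≈ 0.012048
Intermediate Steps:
1/(-315 + q) = 1/(-315 + 398) = 1/83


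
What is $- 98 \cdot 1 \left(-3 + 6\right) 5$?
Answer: $-1470$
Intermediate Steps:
$- 98 \cdot 1 \left(-3 + 6\right) 5 = - 98 \cdot 1 \cdot 3 \cdot 5 = \left(-98\right) 3 \cdot 5 = \left(-294\right) 5 = -1470$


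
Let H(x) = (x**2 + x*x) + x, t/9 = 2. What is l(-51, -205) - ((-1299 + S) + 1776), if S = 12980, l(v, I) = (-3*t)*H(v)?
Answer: -291611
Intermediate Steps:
t = 18 (t = 9*2 = 18)
H(x) = x + 2*x**2 (H(x) = (x**2 + x**2) + x = 2*x**2 + x = x + 2*x**2)
l(v, I) = -54*v*(1 + 2*v) (l(v, I) = (-3*18)*(v*(1 + 2*v)) = -54*v*(1 + 2*v))
l(-51, -205) - ((-1299 + S) + 1776) = -54*(-51)*(1 + 2*(-51)) - ((-1299 + 12980) + 1776) = -54*(-51)*(1 - 102) - (11681 + 1776) = -54*(-51)*(-101) - 1*13457 = -278154 - 13457 = -291611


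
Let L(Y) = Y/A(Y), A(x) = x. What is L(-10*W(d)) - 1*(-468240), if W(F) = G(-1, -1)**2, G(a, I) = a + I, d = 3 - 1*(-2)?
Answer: 468241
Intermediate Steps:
d = 5 (d = 3 + 2 = 5)
G(a, I) = I + a
W(F) = 4 (W(F) = (-1 - 1)**2 = (-2)**2 = 4)
L(Y) = 1 (L(Y) = Y/Y = 1)
L(-10*W(d)) - 1*(-468240) = 1 - 1*(-468240) = 1 + 468240 = 468241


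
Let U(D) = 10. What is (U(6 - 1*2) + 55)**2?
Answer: 4225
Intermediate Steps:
(U(6 - 1*2) + 55)**2 = (10 + 55)**2 = 65**2 = 4225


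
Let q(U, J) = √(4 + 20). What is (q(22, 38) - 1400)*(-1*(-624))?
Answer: -873600 + 1248*√6 ≈ -8.7054e+5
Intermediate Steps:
q(U, J) = 2*√6 (q(U, J) = √24 = 2*√6)
(q(22, 38) - 1400)*(-1*(-624)) = (2*√6 - 1400)*(-1*(-624)) = (-1400 + 2*√6)*624 = -873600 + 1248*√6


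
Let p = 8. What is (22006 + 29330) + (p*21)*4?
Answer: 52008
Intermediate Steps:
(22006 + 29330) + (p*21)*4 = (22006 + 29330) + (8*21)*4 = 51336 + 168*4 = 51336 + 672 = 52008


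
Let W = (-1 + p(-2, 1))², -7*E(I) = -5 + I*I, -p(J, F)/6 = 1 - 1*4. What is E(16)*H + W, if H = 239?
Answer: -57966/7 ≈ -8280.9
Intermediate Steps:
p(J, F) = 18 (p(J, F) = -6*(1 - 1*4) = -6*(1 - 4) = -6*(-3) = 18)
E(I) = 5/7 - I²/7 (E(I) = -(-5 + I*I)/7 = -(-5 + I²)/7 = 5/7 - I²/7)
W = 289 (W = (-1 + 18)² = 17² = 289)
E(16)*H + W = (5/7 - ⅐*16²)*239 + 289 = (5/7 - ⅐*256)*239 + 289 = (5/7 - 256/7)*239 + 289 = -251/7*239 + 289 = -59989/7 + 289 = -57966/7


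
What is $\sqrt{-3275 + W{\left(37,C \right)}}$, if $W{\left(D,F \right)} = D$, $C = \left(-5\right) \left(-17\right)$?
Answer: $i \sqrt{3238} \approx 56.903 i$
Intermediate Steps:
$C = 85$
$\sqrt{-3275 + W{\left(37,C \right)}} = \sqrt{-3275 + 37} = \sqrt{-3238} = i \sqrt{3238}$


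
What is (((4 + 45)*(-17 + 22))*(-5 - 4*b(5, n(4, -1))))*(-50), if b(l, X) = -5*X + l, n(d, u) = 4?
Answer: -673750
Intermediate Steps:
b(l, X) = l - 5*X
(((4 + 45)*(-17 + 22))*(-5 - 4*b(5, n(4, -1))))*(-50) = (((4 + 45)*(-17 + 22))*(-5 - 4*(5 - 5*4)))*(-50) = ((49*5)*(-5 - 4*(5 - 20)))*(-50) = (245*(-5 - 4*(-15)))*(-50) = (245*(-5 + 60))*(-50) = (245*55)*(-50) = 13475*(-50) = -673750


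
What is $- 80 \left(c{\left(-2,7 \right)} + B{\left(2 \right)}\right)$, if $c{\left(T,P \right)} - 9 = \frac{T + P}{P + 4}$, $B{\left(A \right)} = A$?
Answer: $- \frac{10080}{11} \approx -916.36$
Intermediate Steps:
$c{\left(T,P \right)} = 9 + \frac{P + T}{4 + P}$ ($c{\left(T,P \right)} = 9 + \frac{T + P}{P + 4} = 9 + \frac{P + T}{4 + P}$)
$- 80 \left(c{\left(-2,7 \right)} + B{\left(2 \right)}\right) = - 80 \left(\frac{36 - 2 + 10 \cdot 7}{4 + 7} + 2\right) = - 80 \left(\frac{36 - 2 + 70}{11} + 2\right) = - 80 \left(\frac{1}{11} \cdot 104 + 2\right) = - 80 \left(\frac{104}{11} + 2\right) = \left(-80\right) \frac{126}{11} = - \frac{10080}{11}$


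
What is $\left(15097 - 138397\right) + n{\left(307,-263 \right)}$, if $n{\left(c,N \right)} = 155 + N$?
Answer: $-123408$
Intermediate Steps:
$\left(15097 - 138397\right) + n{\left(307,-263 \right)} = \left(15097 - 138397\right) + \left(155 - 263\right) = -123300 - 108 = -123408$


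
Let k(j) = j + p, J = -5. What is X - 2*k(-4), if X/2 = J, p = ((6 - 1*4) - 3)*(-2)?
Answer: -6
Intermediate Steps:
p = 2 (p = ((6 - 4) - 3)*(-2) = (2 - 3)*(-2) = -1*(-2) = 2)
k(j) = 2 + j (k(j) = j + 2 = 2 + j)
X = -10 (X = 2*(-5) = -10)
X - 2*k(-4) = -10 - 2*(2 - 4) = -10 - 2*(-2) = -10 + 4 = -6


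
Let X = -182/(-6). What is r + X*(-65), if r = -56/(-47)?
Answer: -277837/141 ≈ -1970.5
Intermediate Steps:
r = 56/47 (r = -56*(-1/47) = 56/47 ≈ 1.1915)
X = 91/3 (X = -182*(-1)/6 = -26*(-7/6) = 91/3 ≈ 30.333)
r + X*(-65) = 56/47 + (91/3)*(-65) = 56/47 - 5915/3 = -277837/141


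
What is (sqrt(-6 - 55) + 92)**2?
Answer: (92 + I*sqrt(61))**2 ≈ 8403.0 + 1437.1*I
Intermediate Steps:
(sqrt(-6 - 55) + 92)**2 = (sqrt(-61) + 92)**2 = (I*sqrt(61) + 92)**2 = (92 + I*sqrt(61))**2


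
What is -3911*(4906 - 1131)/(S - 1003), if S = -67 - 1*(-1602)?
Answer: -14764025/532 ≈ -27752.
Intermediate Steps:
S = 1535 (S = -67 + 1602 = 1535)
-3911*(4906 - 1131)/(S - 1003) = -3911*(4906 - 1131)/(1535 - 1003) = -3911/(532/3775) = -3911/(532*(1/3775)) = -3911/532/3775 = -3911*3775/532 = -14764025/532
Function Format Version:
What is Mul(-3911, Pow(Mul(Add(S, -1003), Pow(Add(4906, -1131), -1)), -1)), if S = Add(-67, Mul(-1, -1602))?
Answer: Rational(-14764025, 532) ≈ -27752.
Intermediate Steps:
S = 1535 (S = Add(-67, 1602) = 1535)
Mul(-3911, Pow(Mul(Add(S, -1003), Pow(Add(4906, -1131), -1)), -1)) = Mul(-3911, Pow(Mul(Add(1535, -1003), Pow(Add(4906, -1131), -1)), -1)) = Mul(-3911, Pow(Mul(532, Pow(3775, -1)), -1)) = Mul(-3911, Pow(Mul(532, Rational(1, 3775)), -1)) = Mul(-3911, Pow(Rational(532, 3775), -1)) = Mul(-3911, Rational(3775, 532)) = Rational(-14764025, 532)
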